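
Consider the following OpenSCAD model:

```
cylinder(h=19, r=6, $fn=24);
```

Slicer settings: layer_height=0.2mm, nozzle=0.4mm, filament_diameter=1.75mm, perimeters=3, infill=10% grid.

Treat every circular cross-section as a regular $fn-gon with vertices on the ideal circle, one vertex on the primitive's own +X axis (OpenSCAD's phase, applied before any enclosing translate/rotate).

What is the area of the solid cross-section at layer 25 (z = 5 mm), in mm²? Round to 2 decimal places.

At z = 5 mm: the cylinder: section is a regular 24-gon, circumradius r=6 (area = (24/2)·6.000²·sin(360°/24) = 111.81 mm²). Overall, the cross-section is a single solid region. Net area = 111.81 mm².

111.81 mm²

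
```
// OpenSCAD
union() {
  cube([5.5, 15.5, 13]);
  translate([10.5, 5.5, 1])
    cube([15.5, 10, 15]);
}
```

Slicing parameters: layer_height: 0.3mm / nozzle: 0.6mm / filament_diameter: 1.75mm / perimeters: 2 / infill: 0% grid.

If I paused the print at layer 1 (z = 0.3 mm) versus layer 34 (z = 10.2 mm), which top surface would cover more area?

Layer 1 (z = 0.3): the cube is present — its section is the full 5.5×15.5 rectangle (area 85.25 mm²); the cube at (10.5, 5.5) does not reach this height (z outside [1, 16]); Taking the union: only the 5.5×15.5 cube is present, so the union is just that shape — area = 85.25 mm². So its area = 85.25 mm². Layer 34 (z = 10.2): the 5.5×15.5 cube contributes its full rectangle (area 85.25 mm²); the 15.5×10 cube at (10.5, 5.5) contributes its full rectangle (area 155.00 mm²); Combining (union): the 2 present regions are separate (no shared area or edge), so areas and boundary lengths simply add and each stays a separate island — area = 240.25 mm². So its area = 240.25 mm². Layer 34 is larger (240.25 vs 85.25 mm²).

layer 34 (z = 10.2 mm)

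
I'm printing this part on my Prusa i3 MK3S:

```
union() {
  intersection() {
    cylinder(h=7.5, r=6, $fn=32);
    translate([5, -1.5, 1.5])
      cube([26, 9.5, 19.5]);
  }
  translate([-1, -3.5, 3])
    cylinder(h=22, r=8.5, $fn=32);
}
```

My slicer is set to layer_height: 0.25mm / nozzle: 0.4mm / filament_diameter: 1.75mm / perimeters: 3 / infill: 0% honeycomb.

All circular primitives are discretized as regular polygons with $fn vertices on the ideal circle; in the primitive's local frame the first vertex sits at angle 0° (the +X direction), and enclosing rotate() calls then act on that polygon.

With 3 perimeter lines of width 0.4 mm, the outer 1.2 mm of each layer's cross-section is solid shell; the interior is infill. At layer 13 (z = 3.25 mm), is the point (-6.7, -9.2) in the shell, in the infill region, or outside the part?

At z = 3.25 mm: the r=6 cylinder gives a regular 32-gon of circumradius 6 (constant along its height); the 26×9.5 cube at (5, -1.5) contributes its full rectangle; After intersecting: the 26×9.5 cube at (5, -1.5) partially overlaps the r=6 cylinder; clipping to the common part keeps 3.56 mm² — 1 connected region; the cylinder at (-1, -3.5): section is a regular 32-gon, circumradius r=8.5; Merging all regions: the regions partially overlap (shared area 3.18 mm²), so overlapping operands fuse into one piece — 1 connected region. Overall, the cross-section is a single solid region. The nearest boundary edge runs (-5.72, -10.57)→(-7.01, -9.51); distance from the point to it = 0.44 mm. The point is inside the cross-section, 0.44 mm from the nearest boundary — within the 1.2 mm shell band (3 × 0.4).

shell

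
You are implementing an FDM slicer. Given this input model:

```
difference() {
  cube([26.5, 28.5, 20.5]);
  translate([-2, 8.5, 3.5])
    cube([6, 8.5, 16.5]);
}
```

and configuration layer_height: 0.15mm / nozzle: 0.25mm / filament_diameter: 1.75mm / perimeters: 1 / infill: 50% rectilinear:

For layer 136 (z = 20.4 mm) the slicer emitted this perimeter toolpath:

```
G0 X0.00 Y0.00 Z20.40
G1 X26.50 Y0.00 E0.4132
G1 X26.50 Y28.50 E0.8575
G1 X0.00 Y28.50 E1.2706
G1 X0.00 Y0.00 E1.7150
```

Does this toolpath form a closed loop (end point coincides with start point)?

Start point (G0): (0.00, 0.00). End point (last G1): the path returns to the start — closed.

yes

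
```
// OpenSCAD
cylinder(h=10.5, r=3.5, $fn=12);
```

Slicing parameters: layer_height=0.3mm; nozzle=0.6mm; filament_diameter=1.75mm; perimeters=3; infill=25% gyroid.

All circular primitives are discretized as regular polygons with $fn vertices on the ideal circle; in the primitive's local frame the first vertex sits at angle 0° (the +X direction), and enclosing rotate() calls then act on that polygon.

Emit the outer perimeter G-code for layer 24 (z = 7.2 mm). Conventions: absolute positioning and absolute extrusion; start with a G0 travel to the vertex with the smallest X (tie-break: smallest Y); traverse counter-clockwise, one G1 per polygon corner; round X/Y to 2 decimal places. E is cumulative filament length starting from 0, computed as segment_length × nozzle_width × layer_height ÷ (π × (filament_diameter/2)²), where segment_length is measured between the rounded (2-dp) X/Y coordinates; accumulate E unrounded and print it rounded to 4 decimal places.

G0 X-3.50 Y0.00 Z7.20
G1 X-3.03 Y-1.75 E0.1356
G1 X-1.75 Y-3.03 E0.2711
G1 X0.00 Y-3.50 E0.4067
G1 X1.75 Y-3.03 E0.5423
G1 X3.03 Y-1.75 E0.6777
G1 X3.50 Y0.00 E0.8133
G1 X3.03 Y1.75 E0.9489
G1 X1.75 Y3.03 E1.0844
G1 X0.00 Y3.50 E1.2200
G1 X-1.75 Y3.03 E1.3556
G1 X-3.03 Y1.75 E1.4911
G1 X-3.50 Y0.00 E1.6267

At z = 7.2 mm: the r=3.5 cylinder contributes a regular 12-gon of circumradius 3.5. The outline is a single polygon with 12 vertices. Extrusion per mm of travel: 0.6 × 0.3 / (π × 0.875²) = 0.074835. Accumulating E over each segment gives final E = 1.6267.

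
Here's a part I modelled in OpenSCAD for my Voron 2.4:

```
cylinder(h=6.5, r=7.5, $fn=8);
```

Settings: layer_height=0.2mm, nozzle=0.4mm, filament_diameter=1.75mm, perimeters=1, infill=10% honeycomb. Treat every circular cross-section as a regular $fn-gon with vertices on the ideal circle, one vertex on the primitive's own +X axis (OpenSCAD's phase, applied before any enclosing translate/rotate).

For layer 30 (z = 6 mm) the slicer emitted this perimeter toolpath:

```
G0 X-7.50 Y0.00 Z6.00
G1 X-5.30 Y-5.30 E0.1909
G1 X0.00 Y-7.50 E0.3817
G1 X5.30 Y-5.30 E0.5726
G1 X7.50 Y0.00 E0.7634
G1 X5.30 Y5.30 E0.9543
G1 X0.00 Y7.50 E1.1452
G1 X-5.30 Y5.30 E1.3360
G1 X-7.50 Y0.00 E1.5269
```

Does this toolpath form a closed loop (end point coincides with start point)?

Start point (G0): (-7.50, 0.00). End point (last G1): the path returns to the start — closed.

yes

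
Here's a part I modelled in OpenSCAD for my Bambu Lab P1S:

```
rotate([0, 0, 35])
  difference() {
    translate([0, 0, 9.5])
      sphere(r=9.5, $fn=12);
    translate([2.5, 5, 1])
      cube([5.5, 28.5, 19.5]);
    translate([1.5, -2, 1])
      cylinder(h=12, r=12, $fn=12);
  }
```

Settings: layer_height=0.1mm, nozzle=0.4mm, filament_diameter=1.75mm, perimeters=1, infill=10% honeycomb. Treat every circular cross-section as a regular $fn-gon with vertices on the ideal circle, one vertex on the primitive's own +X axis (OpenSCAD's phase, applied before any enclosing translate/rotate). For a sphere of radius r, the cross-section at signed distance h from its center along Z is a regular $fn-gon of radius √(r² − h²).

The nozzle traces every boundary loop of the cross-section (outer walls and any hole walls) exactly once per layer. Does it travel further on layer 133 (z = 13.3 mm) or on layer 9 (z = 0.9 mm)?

layer 133 (z = 13.3 mm)

Layer 133 (z = 13.3): the sphere: section is a regular 12-gon, circumradius = √(r²−h²) = √(9.5²−3.8²) = 8.707 (perimeter = 2·12·8.707·sin(180°/12) = 54.08 mm); the cube at (2.5, 5) (footprint 5.5×28.5) is included at this height (perimeter 68.00 mm); the cylinder at (1.5, -2) is absent (z outside [1, 13]); Taking the first minus the rest: starting from the r=9.5 sphere, the 5.5×28.5 cube at (2.5, 5) partially overlaps it — only the 8.40 mm² overlap (of its 156.75 mm²) is removed, clipping the outline — boundary = 56.00 mm; (whole slice rotated 35° about Z — lengths, areas and connectivity unchanged). So its perimeter = 56.00 mm. Layer 9 (z = 0.9): the r=9.5 sphere contributes a regular 12-gon of circumradius √(9.5²−8.6²) = 4.036 (perimeter = 2·12·4.036·sin(180°/12) = 25.07 mm); the cube at (2.5, 5) is absent (z outside [1, 20.5]); the cylinder at (1.5, -2) is not intersected at this z (z outside [1, 13]); After the difference (first − rest): none of the subtracted shapes is present at this height, so the r=9.5 sphere is unchanged — boundary = 25.07 mm; (whole slice rotated 35° about Z — lengths, areas and connectivity unchanged). So its perimeter = 25.07 mm. Layer 133 is larger (56.00 vs 25.07 mm).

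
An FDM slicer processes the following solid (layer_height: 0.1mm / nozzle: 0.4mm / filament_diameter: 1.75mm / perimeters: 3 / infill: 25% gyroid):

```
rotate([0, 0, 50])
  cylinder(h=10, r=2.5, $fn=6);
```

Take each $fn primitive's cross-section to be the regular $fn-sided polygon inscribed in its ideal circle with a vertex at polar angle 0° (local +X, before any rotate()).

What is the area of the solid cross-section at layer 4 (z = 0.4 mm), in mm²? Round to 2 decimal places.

16.24 mm²

At z = 0.4 mm: the cylinder: section is a regular 6-gon, circumradius r=2.5 (area = (6/2)·2.500²·sin(360°/6) = 16.24 mm²); (rotated 50° about Z; rotation is an isometry so areas/perimeters/island counts are preserved). Overall, the cross-section is a single solid region. Net area = 16.24 mm².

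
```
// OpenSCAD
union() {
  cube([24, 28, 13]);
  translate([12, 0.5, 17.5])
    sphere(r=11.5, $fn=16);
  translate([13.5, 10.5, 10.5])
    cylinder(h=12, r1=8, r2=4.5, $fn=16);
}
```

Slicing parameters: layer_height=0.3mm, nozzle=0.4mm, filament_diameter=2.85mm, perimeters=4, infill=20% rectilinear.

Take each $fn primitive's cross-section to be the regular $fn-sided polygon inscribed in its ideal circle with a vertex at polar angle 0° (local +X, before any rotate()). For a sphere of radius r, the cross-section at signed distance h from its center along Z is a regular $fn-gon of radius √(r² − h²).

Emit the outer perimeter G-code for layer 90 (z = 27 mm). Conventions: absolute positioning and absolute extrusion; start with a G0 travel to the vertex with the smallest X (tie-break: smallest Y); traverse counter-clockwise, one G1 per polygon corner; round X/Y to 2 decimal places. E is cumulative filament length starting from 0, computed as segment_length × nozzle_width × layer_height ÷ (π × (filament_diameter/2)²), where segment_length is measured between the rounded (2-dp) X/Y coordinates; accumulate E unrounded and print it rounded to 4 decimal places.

At z = 27 mm: the cube is not intersected at this z (z outside [0, 13]); the sphere at (12, 0.5): section is a regular 16-gon, circumradius = √(r²−h²) = √(11.5²−9.5²) = 6.481; the cone at (13.5, 10.5) is absent (z outside [10.5, 22.5]); Merging all regions: only the r=11.5 sphere at (12, 0.5) is present, so the union is just that shape — 1 connected region. The outline is a single polygon with 16 vertices. Extrusion per mm of travel: 0.4 × 0.3 / (π × 1.425²) = 0.018811. Accumulating E over each segment gives final E = 0.7611.

G0 X5.52 Y0.50 Z27.00
G1 X6.01 Y-1.98 E0.0476
G1 X7.42 Y-4.08 E0.0951
G1 X9.52 Y-5.49 E0.1427
G1 X12.00 Y-5.98 E0.1903
G1 X14.48 Y-5.49 E0.2378
G1 X16.58 Y-4.08 E0.2854
G1 X17.99 Y-1.98 E0.3330
G1 X18.48 Y0.50 E0.3805
G1 X17.99 Y2.98 E0.4281
G1 X16.58 Y5.08 E0.4757
G1 X14.48 Y6.49 E0.5232
G1 X12.00 Y6.98 E0.5708
G1 X9.52 Y6.49 E0.6183
G1 X7.42 Y5.08 E0.6659
G1 X6.01 Y2.98 E0.7135
G1 X5.52 Y0.50 E0.7611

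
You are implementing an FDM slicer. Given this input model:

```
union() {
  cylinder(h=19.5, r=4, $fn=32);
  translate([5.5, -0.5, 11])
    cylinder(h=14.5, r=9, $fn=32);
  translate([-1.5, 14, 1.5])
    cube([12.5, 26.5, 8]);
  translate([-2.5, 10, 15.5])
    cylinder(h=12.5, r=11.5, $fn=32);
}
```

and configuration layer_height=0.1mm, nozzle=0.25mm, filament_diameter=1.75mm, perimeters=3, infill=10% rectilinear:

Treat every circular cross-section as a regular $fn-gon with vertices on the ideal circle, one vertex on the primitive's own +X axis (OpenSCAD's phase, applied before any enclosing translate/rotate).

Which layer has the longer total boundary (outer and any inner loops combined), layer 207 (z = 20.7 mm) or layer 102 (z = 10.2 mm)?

layer 207 (z = 20.7 mm)

Layer 207 (z = 20.7): the cylinder does not reach this height (z outside [0, 19.5]); the r=9 cylinder at (5.5, -0.5) contributes a regular 32-gon of circumradius 9 (perimeter = 2·32·9.000·sin(180°/32) = 56.46 mm); the cube at (-1.5, 14) is not intersected at this z (z outside [1.5, 9.5]); the cylinder at (-2.5, 10): section is a regular 32-gon, circumradius r=11.5 (perimeter = 2·32·11.500·sin(180°/32) = 72.14 mm); Combining (union): the regions partially overlap (shared area 77.39 mm²), so the edge portions inside another operand are dropped and the merged outline is re-measured after clipping — boundary = 93.40 mm. So its perimeter = 93.40 mm. Layer 102 (z = 10.2): the r=4 cylinder contributes a regular 32-gon of circumradius 4 (perimeter = 2·32·4.000·sin(180°/32) = 25.09 mm); the cylinder at (5.5, -0.5) is not intersected at this z (z outside [11, 25.5]); the cube at (-1.5, 14) is absent (z outside [1.5, 9.5]); the cylinder at (-2.5, 10) is not intersected at this z (z outside [15.5, 28]); Combining (union): only the r=4 cylinder is present, so the union is just that shape — boundary = 25.09 mm. So its perimeter = 25.09 mm. Layer 207 is larger (93.40 vs 25.09 mm).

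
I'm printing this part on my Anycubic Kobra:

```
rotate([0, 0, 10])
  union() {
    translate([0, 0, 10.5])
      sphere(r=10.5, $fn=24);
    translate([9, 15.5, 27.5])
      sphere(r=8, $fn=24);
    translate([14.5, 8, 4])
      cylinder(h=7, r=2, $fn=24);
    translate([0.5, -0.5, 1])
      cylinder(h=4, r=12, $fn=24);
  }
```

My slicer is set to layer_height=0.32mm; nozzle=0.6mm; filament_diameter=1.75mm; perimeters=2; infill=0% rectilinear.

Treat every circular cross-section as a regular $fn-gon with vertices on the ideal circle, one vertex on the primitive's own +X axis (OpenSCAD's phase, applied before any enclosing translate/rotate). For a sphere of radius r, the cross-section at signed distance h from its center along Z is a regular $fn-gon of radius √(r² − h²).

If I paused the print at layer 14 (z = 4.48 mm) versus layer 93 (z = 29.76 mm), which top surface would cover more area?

Layer 14 (z = 4.48): the sphere: section is a regular 24-gon, circumradius = √(r²−h²) = √(10.5²−6.02²) = 8.603 (area = (24/2)·8.603²·sin(360°/24) = 229.86 mm²); the sphere at (9, 15.5) is absent (|z−center|=23.020 > r=8); the cylinder at (14.5, 8): section is a regular 24-gon, circumradius r=2 (area = (24/2)·2.000²·sin(360°/24) = 12.42 mm²); the r=12 cylinder at (0.5, -0.5) gives a regular 24-gon of circumradius 12 (constant along its height) (area = (24/2)·12.000²·sin(360°/24) = 447.24 mm²); Combining (union): the regions partially overlap — summed areas 689.52 mm² minus the doubly-counted overlap 229.86 mm² gives 459.66 mm² — area = 459.66 mm²; (rotated 10° about Z; rotation is an isometry so areas/perimeters/island counts are preserved). So its area = 459.66 mm². Layer 93 (z = 29.76): the sphere is absent (|z−center|=19.260 > r=10.5); the r=8 sphere at (9, 15.5) slices to a regular 24-gon of circumradius 7.674 (√(r²−h²) with h=2.26 from center) (area = (24/2)·7.674²·sin(360°/24) = 182.91 mm²); the cylinder at (14.5, 8) is absent (z outside [4, 11]); the cylinder at (0.5, -0.5) is not intersected at this z (z outside [1, 5]); Combining (union): only the r=8 sphere at (9, 15.5) is present, so the union is just that shape — area = 182.91 mm²; (whole slice rotated 10° about Z — lengths, areas and connectivity unchanged). So its area = 182.91 mm². Layer 14 is larger (459.66 vs 182.91 mm²).

layer 14 (z = 4.48 mm)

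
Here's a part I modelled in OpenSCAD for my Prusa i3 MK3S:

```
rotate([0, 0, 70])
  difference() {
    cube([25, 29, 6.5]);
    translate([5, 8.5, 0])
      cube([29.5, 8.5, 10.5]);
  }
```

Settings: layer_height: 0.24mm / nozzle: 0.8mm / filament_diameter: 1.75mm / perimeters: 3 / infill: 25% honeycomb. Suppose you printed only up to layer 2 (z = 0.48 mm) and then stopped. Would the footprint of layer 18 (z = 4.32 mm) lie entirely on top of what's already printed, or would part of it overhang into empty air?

entirely on top

Compare the two slices. At z = 0.48: the cube (footprint 25×29) is included at this height (area 725.00 mm²); the cube at (5, 8.5) (footprint 29.5×8.5) is included at this height (area 250.75 mm²); After the difference (first − rest): starting from the 25×29 cube (725.00 mm²), the 29.5×8.5 cube at (5, 8.5) partially overlaps it — only the 170.00 mm² overlap (of its 250.75 mm²) is removed, clipping the outline — area = 555.00 mm²; (whole slice rotated 70° about Z — lengths, areas and connectivity unchanged). At z = 4.32: the 25×29 cube contributes its full rectangle (area 725.00 mm²); the cube at (5, 8.5) is present — its section is the full 29.5×8.5 rectangle (area 250.75 mm²); After the difference (first − rest): starting from the 25×29 cube (725.00 mm²), the 29.5×8.5 cube at (5, 8.5) partially overlaps it — only the 170.00 mm² overlap (of its 250.75 mm²) is removed, clipping the outline — area = 555.00 mm²; (whole slice rotated 70° about Z — lengths, areas and connectivity unchanged). Checking containment: the cross-section at z = 4.32 is a subset of the cross-section at z = 0.48.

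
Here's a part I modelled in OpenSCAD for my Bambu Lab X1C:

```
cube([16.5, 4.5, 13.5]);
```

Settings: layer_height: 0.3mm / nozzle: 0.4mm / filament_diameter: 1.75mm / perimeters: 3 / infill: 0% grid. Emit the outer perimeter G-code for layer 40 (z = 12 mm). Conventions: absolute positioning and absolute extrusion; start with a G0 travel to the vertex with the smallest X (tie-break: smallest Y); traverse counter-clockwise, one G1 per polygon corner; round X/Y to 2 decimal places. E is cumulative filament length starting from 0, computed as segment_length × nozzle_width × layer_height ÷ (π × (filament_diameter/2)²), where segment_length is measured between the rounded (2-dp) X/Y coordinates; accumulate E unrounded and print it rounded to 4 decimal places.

At z = 12 mm: the cube (footprint 16.5×4.5) is included at this height. The outline is a single polygon with 4 vertices. Extrusion per mm of travel: 0.4 × 0.3 / (π × 0.875²) = 0.049890. Accumulating E over each segment gives final E = 2.0954.

G0 X0.00 Y0.00 Z12.00
G1 X16.50 Y0.00 E0.8232
G1 X16.50 Y4.50 E1.0477
G1 X0.00 Y4.50 E1.8709
G1 X0.00 Y0.00 E2.0954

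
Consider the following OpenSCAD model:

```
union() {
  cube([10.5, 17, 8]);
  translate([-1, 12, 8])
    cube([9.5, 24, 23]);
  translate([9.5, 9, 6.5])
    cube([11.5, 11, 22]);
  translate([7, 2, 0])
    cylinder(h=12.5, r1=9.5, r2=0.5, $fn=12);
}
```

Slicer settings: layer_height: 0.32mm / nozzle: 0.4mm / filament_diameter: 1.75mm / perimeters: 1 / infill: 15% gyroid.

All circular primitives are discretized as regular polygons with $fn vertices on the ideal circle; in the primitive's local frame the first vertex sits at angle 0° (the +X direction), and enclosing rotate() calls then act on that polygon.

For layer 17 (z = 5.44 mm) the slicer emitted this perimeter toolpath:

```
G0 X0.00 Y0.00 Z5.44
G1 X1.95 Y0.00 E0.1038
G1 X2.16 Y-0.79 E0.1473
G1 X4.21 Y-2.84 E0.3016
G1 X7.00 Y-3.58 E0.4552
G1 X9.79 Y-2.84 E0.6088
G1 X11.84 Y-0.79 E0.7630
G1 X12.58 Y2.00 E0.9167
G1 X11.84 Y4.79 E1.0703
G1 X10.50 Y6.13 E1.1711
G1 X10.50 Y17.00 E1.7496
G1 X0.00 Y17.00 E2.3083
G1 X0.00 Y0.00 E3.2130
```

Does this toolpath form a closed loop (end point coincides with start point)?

Start point (G0): (0.00, 0.00). End point (last G1): the path returns to the start — closed.

yes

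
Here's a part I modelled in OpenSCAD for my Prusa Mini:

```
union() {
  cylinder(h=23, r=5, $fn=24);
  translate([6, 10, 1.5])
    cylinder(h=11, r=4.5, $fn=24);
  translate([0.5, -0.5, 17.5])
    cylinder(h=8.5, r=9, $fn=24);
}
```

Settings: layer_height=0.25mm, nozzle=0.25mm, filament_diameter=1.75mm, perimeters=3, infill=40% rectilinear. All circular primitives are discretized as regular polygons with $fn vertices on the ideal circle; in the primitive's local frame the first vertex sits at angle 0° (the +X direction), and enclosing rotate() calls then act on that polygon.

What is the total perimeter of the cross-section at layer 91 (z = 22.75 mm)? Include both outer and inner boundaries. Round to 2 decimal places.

56.39 mm

At z = 22.75 mm: the cylinder: section is a regular 24-gon, circumradius r=5 (perimeter = 2·24·5.000·sin(180°/24) = 31.33 mm); the cylinder at (6, 10) does not reach this height (z outside [1.5, 12.5]); the r=9 cylinder at (0.5, -0.5) contributes a regular 24-gon of circumradius 9 (perimeter = 2·24·9.000·sin(180°/24) = 56.39 mm); Combining (union): the r=5 cylinder lies entirely inside the r=9 cylinder at (0.5, -0.5), so the union is just the r=9 cylinder at (0.5, -0.5) — boundary = 56.39 mm. Overall, the cross-section is a single solid region. Total boundary length (outer) = 56.39 mm.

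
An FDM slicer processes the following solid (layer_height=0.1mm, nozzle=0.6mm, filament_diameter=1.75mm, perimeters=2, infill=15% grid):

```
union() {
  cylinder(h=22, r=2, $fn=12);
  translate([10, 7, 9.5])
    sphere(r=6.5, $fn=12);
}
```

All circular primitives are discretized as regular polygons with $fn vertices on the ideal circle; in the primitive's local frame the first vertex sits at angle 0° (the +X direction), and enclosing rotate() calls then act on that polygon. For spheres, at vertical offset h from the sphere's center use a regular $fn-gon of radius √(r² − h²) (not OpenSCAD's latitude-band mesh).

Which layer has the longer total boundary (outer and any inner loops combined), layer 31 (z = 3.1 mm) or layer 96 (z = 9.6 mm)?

layer 96 (z = 9.6 mm)

Layer 31 (z = 3.1): the r=2 cylinder gives a regular 12-gon of circumradius 2 (constant along its height) (perimeter = 2·12·2.000·sin(180°/12) = 12.42 mm); the r=6.5 sphere at (10, 7) contributes a regular 12-gon of circumradius √(6.5²−6.4²) = 1.136 (perimeter = 2·12·1.136·sin(180°/12) = 7.06 mm); Taking the union: the 2 present regions are separate (no shared area or edge), so areas and boundary lengths simply add and each stays a separate island — boundary = 19.48 mm. So its perimeter = 19.48 mm. Layer 96 (z = 9.6): the cylinder: section is a regular 12-gon, circumradius r=2 (perimeter = 2·12·2.000·sin(180°/12) = 12.42 mm); the sphere at (10, 7): section is a regular 12-gon, circumradius = √(r²−h²) = √(6.5²−0.1²) = 6.499 (perimeter = 2·12·6.499·sin(180°/12) = 40.37 mm); Merging all regions: the 2 present regions are separate (no shared area or edge), so areas and boundary lengths simply add and each stays a separate island — boundary = 52.79 mm. So its perimeter = 52.79 mm. Layer 96 is larger (52.79 vs 19.48 mm).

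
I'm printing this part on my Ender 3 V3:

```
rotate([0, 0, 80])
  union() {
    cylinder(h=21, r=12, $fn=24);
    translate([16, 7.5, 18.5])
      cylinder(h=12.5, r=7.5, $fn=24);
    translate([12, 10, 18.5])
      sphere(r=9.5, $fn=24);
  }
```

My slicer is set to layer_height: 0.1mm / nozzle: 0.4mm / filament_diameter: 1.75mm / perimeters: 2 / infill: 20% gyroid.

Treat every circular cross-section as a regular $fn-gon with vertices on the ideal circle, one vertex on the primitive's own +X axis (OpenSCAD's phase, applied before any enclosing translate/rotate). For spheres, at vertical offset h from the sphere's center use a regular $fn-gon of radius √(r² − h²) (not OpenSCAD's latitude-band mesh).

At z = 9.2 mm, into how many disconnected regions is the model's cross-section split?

2

At z = 9.2 mm: the r=12 cylinder contributes a regular 24-gon of circumradius 12; the cylinder at (16, 7.5) is absent (z outside [18.5, 31]); the r=9.5 sphere at (12, 10) slices to a regular 24-gon of circumradius 1.939 (√(r²−h²) with h=9.3 from center); Taking the union: the 2 present regions are separate (no shared area or edge), so areas and boundary lengths simply add and each stays a separate island — 2 connected regions; (rotated 80° about Z; rotation is an isometry so areas/perimeters/island counts are preserved). The result has 2 disconnected regions.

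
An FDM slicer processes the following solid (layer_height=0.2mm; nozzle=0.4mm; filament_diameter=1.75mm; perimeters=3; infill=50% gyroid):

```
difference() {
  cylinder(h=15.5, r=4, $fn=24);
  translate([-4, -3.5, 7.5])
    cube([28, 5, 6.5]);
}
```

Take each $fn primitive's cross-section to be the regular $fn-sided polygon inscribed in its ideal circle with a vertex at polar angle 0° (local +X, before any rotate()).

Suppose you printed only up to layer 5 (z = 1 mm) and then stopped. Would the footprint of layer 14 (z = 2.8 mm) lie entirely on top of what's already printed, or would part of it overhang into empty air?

Compare the two slices. At z = 1: the r=4 cylinder contributes a regular 24-gon of circumradius 4 (area = (24/2)·4.000²·sin(360°/24) = 49.69 mm²); the cube at (-4, -3.5) is not intersected at this z (z outside [7.5, 14]); Taking the first minus the rest: none of the subtracted shapes is present at this height, so the r=4 cylinder is unchanged — area = 49.69 mm². At z = 2.8: the r=4 cylinder contributes a regular 24-gon of circumradius 4 (area = (24/2)·4.000²·sin(360°/24) = 49.69 mm²); the cube at (-4, -3.5) is not intersected at this z (z outside [7.5, 14]); After the difference (first − rest): none of the subtracted shapes is present at this height, so the r=4 cylinder is unchanged — area = 49.69 mm². Checking containment: the cross-section at z = 2.8 is a subset of the cross-section at z = 1.

entirely on top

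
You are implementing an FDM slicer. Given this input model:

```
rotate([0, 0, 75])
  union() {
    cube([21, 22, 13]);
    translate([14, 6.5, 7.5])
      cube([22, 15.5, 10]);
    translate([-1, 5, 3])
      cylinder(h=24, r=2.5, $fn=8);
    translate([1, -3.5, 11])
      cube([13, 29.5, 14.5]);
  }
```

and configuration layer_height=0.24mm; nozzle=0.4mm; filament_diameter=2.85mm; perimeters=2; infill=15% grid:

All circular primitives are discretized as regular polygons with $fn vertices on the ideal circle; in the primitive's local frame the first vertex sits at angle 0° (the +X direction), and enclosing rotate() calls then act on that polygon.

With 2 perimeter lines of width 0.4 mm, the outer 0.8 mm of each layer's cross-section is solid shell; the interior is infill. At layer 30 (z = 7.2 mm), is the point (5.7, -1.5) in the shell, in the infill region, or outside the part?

outside

At z = 7.2 mm: the 21×22 cube contributes its full rectangle; the cube at (14, 6.5) is absent (z outside [7.5, 17.5]); the r=2.5 cylinder at (-1, 5) contributes a regular 8-gon of circumradius 2.5; the cube at (1, -3.5) is absent (z outside [11, 25.5]); Combining (union): the regions partially overlap (shared area 4.25 mm²), so overlapping operands fuse into one piece — 1 connected region; (whole slice rotated 75° about Z — lengths, areas and connectivity unchanged). Overall, the cross-section is a single solid region. Undo the 75° rotation: the query point maps to (0.026, -5.894) in the un-rotated model frame. The nearest boundary edge runs (21.00, 0.00)→(0.00, 0.00); distance from the point to it = 5.89 mm. The point is not inside any of the regions above, so it lies outside the cross-section (5.89 mm from the nearest boundary).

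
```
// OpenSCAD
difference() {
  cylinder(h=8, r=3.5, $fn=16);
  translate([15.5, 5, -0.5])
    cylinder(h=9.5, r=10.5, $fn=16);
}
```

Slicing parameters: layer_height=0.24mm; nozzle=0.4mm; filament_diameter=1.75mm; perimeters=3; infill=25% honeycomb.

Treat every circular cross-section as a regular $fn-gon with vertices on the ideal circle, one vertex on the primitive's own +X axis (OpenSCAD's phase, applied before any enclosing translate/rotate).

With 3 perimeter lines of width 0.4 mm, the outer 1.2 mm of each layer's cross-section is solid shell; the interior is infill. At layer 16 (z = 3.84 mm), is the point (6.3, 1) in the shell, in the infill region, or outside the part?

At z = 3.84 mm: the cylinder: section is a regular 16-gon, circumradius r=3.5; the r=10.5 cylinder at (15.5, 5) contributes a regular 16-gon of circumradius 10.5; Taking the first minus the rest: starting from the r=3.5 cylinder, the r=10.5 cylinder at (15.5, 5) misses the remaining region (no effect) — 1 connected region. Overall, the cross-section is a single solid region. The nearest boundary edge runs (3.23, 1.34)→(3.50, 0.00); distance from the point to it = 2.94 mm. The point is not inside any of the regions above, so it lies outside the cross-section (2.94 mm from the nearest boundary).

outside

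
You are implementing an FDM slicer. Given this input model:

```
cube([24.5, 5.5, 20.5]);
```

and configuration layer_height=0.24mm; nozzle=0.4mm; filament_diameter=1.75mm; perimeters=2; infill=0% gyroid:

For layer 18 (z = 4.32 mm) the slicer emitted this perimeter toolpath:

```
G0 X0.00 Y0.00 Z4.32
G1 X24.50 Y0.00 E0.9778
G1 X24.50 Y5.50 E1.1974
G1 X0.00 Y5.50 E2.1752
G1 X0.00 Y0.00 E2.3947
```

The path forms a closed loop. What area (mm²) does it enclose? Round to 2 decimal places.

Apply the shoelace formula to the sequence of (X, Y) vertices; enclosed area = 134.75 mm².

134.75 mm²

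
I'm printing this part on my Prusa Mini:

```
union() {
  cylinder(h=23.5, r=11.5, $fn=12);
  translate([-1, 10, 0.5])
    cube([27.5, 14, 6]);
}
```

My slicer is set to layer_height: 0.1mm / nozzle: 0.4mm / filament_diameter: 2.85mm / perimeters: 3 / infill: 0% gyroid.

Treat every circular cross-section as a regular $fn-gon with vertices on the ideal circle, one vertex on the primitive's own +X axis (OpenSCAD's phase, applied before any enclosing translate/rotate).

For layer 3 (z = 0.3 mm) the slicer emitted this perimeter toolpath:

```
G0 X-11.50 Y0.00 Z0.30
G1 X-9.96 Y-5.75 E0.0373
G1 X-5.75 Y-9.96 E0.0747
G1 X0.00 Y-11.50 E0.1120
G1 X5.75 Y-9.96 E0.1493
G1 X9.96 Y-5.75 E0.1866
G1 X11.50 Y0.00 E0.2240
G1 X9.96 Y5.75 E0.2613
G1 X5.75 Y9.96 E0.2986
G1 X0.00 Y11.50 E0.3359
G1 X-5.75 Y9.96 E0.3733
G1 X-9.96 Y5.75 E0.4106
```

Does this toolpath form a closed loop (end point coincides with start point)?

no

Start point (G0): (-11.50, 0.00). End point (last G1): the path does not return to the start — open.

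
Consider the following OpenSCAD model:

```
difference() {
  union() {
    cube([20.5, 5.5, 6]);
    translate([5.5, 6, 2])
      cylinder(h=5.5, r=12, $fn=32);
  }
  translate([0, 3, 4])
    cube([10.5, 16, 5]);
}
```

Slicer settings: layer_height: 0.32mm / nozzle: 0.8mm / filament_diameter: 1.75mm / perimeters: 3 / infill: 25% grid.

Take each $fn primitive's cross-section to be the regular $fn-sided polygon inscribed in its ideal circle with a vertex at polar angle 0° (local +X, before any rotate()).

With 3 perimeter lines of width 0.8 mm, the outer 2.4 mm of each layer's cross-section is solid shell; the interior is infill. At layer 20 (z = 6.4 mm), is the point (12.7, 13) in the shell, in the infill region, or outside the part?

At z = 6.4 mm: the cube is not intersected at this z (z outside [0, 6]); the cylinder at (5.5, 6): section is a regular 32-gon, circumradius r=12; Taking the union: only the r=12 cylinder at (5.5, 6) is present, so the union is just that shape — 1 connected region; the 10.5×16 cube at (0, 3) contributes its full rectangle; After the difference (first − rest): starting from the result so far, the 10.5×16 cube at (0, 3) partially overlaps it — only the 152.92 mm² overlap (of its 168.00 mm²) is removed, clipping the outline — 1 connected region. Overall, the cross-section is a single solid region. The nearest boundary edge runs (13.99, 14.49)→(15.48, 12.67); distance from the point to it = 1.94 mm. The point is inside the cross-section, 1.94 mm from the nearest boundary — within the 2.4 mm shell band (3 × 0.8).

shell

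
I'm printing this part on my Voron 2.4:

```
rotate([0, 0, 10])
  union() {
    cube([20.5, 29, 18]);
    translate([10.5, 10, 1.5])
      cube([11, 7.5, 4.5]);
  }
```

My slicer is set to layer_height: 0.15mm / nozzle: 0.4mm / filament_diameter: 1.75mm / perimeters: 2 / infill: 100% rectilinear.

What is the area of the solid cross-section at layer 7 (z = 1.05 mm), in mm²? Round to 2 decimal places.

At z = 1.05 mm: the cube is present — its section is the full 20.5×29 rectangle (area 594.50 mm²); the cube at (10.5, 10) does not reach this height (z outside [1.5, 6]); Taking the union: only the 20.5×29 cube is present, so the union is just that shape — area = 594.50 mm²; (rotated 10° about Z; rotation is an isometry so areas/perimeters/island counts are preserved). Overall, the cross-section is a single solid region. Net area = 594.50 mm².

594.50 mm²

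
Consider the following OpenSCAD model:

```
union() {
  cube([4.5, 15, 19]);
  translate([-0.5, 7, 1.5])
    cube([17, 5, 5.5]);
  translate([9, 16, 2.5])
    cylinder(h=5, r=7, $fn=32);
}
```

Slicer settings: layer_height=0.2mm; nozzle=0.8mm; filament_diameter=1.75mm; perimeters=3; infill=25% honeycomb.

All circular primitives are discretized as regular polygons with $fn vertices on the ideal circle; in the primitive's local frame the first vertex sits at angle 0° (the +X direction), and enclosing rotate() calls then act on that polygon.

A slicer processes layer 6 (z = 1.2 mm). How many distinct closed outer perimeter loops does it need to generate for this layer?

At z = 1.2 mm: the cube (footprint 4.5×15) is included at this height; the cube at (-0.5, 7) is not intersected at this z (z outside [1.5, 7]); the cylinder at (9, 16) is absent (z outside [2.5, 7.5]); Combining (union): only the 4.5×15 cube is present, so the union is just that shape — 1 connected region. The result has 1 disconnected region.

1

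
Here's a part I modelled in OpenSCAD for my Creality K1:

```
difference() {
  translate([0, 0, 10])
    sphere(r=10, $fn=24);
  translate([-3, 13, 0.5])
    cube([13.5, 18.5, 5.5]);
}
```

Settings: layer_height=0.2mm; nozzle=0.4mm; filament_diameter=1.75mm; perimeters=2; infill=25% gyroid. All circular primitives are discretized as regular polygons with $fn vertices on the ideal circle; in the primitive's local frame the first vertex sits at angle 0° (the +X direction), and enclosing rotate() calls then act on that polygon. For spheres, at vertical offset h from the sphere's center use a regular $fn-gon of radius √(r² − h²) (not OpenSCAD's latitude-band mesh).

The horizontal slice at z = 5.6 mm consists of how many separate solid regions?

At z = 5.6 mm: the r=10 sphere contributes a regular 24-gon of circumradius √(10²−4.4²) = 8.980; the 13.5×18.5 cube at (-3, 13) contributes its full rectangle; Subtracting the remaining from the first: starting from the r=10 sphere, the 13.5×18.5 cube at (-3, 13) misses the remaining region (no effect) — 1 connected region. The result has 1 disconnected region.

1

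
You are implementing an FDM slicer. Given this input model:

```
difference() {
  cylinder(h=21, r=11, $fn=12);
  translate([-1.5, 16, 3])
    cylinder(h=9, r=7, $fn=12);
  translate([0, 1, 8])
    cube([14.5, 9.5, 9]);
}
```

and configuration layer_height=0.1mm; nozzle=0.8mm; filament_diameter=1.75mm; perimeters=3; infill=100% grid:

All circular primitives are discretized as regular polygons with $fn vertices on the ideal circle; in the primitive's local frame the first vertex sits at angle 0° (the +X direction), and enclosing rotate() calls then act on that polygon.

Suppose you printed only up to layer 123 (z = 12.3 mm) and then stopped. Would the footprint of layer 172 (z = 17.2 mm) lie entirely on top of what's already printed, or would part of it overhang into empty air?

Compare the two slices. At z = 12.3: the r=11 cylinder gives a regular 12-gon of circumradius 11 (constant along its height) (area = (12/2)·11.000²·sin(360°/12) = 363.00 mm²); the cylinder at (-1.5, 16) is absent (z outside [3, 12]); the cube at (0, 1) is present — its section is the full 14.5×9.5 rectangle (area 137.75 mm²); After the difference (first − rest): starting from the r=11 cylinder (363.00 mm²), the 14.5×9.5 cube at (0, 1) partially overlaps it — only the 79.42 mm² overlap (of its 137.75 mm²) is removed, clipping the outline — area = 283.58 mm². At z = 17.2: the r=11 cylinder contributes a regular 12-gon of circumradius 11 (area = (12/2)·11.000²·sin(360°/12) = 363.00 mm²); the cylinder at (-1.5, 16) does not reach this height (z outside [3, 12]); the cube at (0, 1) does not reach this height (z outside [8, 17]); Taking the first minus the rest: none of the subtracted shapes is present at this height, so the r=11 cylinder is unchanged — area = 363.00 mm². Checking containment: at z = 17.2 the cross-section extends beyond the z = 12.3 cross-section by about 79.42 mm².

part overhangs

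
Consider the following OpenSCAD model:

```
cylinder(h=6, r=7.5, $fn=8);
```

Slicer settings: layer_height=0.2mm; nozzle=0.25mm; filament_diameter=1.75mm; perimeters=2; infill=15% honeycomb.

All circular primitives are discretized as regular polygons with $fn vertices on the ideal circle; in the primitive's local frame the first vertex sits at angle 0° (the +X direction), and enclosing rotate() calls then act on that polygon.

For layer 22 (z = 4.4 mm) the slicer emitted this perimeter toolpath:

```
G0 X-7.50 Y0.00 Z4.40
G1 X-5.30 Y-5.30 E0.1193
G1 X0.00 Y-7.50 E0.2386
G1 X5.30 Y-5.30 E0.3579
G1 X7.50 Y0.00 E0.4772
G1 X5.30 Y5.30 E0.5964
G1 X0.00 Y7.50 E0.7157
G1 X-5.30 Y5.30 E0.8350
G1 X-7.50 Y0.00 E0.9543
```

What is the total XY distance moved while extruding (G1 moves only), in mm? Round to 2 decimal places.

45.91 mm

Sum the Euclidean lengths of each G1 segment: total = 45.91 mm.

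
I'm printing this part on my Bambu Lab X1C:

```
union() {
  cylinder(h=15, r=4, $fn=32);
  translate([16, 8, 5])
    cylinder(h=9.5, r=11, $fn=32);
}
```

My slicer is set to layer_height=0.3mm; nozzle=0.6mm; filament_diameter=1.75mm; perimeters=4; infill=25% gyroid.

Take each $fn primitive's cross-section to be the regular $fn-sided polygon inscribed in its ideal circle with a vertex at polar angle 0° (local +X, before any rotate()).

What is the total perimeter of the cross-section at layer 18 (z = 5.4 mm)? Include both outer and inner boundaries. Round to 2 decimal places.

94.10 mm

At z = 5.4 mm: the r=4 cylinder gives a regular 32-gon of circumradius 4 (constant along its height) (perimeter = 2·32·4.000·sin(180°/32) = 25.09 mm); the r=11 cylinder at (16, 8) gives a regular 32-gon of circumradius 11 (constant along its height) (perimeter = 2·32·11.000·sin(180°/32) = 69.00 mm); Merging all regions: the 2 present regions are separate (no shared area or edge), so areas and boundary lengths simply add and each stays a separate island — boundary = 94.10 mm. Overall, the cross-section has 2 separate islands. Total boundary length (outer) = 94.10 mm.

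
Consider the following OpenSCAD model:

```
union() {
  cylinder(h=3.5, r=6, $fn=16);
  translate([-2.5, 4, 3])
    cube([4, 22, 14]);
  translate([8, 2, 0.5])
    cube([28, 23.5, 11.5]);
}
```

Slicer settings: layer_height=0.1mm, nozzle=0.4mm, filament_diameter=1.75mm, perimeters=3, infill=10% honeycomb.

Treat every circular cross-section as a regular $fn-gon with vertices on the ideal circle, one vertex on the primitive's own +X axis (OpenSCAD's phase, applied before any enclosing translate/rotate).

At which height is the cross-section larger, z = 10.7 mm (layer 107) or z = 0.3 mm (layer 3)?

Layer 107 (z = 10.7): the cylinder does not reach this height (z outside [0, 3.5]); the cube at (-2.5, 4) (footprint 4×22) is included at this height (area 88.00 mm²); the 28×23.5 cube at (8, 2) contributes its full rectangle (area 658.00 mm²); Combining (union): the 2 present regions are separate (no shared area or edge), so areas and boundary lengths simply add and each stays a separate island — area = 746.00 mm². So its area = 746.00 mm². Layer 3 (z = 0.3): the cylinder: section is a regular 16-gon, circumradius r=6 (area = (16/2)·6.000²·sin(360°/16) = 110.21 mm²); the cube at (-2.5, 4) is not intersected at this z (z outside [3, 17]); the cube at (8, 2) does not reach this height (z outside [0.5, 12]); Taking the union: only the r=6 cylinder is present, so the union is just that shape — area = 110.21 mm². So its area = 110.21 mm². Layer 107 is larger (746.00 vs 110.21 mm²).

layer 107 (z = 10.7 mm)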